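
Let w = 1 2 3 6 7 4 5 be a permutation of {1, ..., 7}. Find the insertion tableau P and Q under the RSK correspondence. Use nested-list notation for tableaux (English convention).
Insert each entry of the permutation into P by Schensted row insertion, recording in Q the position of each new cell.

Insert 1: appended to row 1. P = [[1]].
Insert 2: appended to row 1. P = [[1, 2]].
Insert 3: appended to row 1. P = [[1, 2, 3]].
Insert 6: appended to row 1. P = [[1, 2, 3, 6]].
Insert 7: appended to row 1. P = [[1, 2, 3, 6, 7]].
Insert 4: 4 bumps 6 from row 1; 6 starts row 2. P = [[1, 2, 3, 4, 7], [6]].
Insert 5: 5 bumps 7 from row 1; 7 appends to row 2. P = [[1, 2, 3, 4, 5], [6, 7]].

So P = [[1, 2, 3, 4, 5], [6, 7]], Q = [[1, 2, 3, 4, 5], [6, 7]].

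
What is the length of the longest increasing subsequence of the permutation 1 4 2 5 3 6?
4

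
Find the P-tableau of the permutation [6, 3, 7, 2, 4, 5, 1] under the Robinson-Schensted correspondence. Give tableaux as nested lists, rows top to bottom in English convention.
Insert 6: appended to row 1. P = [[6]].
Insert 3: 3 bumps 6 from row 1; 6 starts row 2. P = [[3], [6]].
Insert 7: appended to row 1. P = [[3, 7], [6]].
Insert 2: 2 bumps 3 from row 1; 3 bumps 6 from row 2; 6 starts row 3. P = [[2, 7], [3], [6]].
Insert 4: 4 bumps 7 from row 1; 7 appends to row 2. P = [[2, 4], [3, 7], [6]].
Insert 5: appended to row 1. P = [[2, 4, 5], [3, 7], [6]].
Insert 1: 1 bumps 2 from row 1; 2 bumps 3 from row 2; 3 bumps 6 from row 3; 6 starts row 4. P = [[1, 4, 5], [2, 7], [3], [6]].

So P = [[1, 4, 5], [2, 7], [3], [6]].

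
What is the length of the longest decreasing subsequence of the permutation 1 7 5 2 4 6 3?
4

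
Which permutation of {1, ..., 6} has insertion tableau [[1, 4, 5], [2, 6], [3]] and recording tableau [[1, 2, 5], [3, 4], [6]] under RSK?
3 6 2 4 5 1

Reverse the RSK construction: for i from n down to 1, find the cell of Q containing i, remove the entry at that cell from P, and reverse-bump it up through P; the value ejected from row 1 is w(i).

Step i=6: Q has 6 at row 3, column 1; remove 3 from row 3 of P and reverse-bump: 3 enters row 2 and ejects 2; 2 enters row 1 and ejects 1. So w(6) = 1. P is now [[2, 4, 5], [3, 6]].
Step i=5: Q has 5 at row 1, column 3; remove that cell from P, ejecting 5. So w(5) = 5. P is now [[2, 4], [3, 6]].
Step i=4: Q has 4 at row 2, column 2; remove 6 from row 2 of P and reverse-bump: 6 enters row 1 and ejects 4. So w(4) = 4. P is now [[2, 6], [3]].
Step i=3: Q has 3 at row 2, column 1; remove 3 from row 2 of P and reverse-bump: 3 enters row 1 and ejects 2. So w(3) = 2. P is now [[3, 6]].
Step i=2: Q has 2 at row 1, column 2; remove that cell from P, ejecting 6. So w(2) = 6. P is now [[3]].
Step i=1: Q has 1 at row 1, column 1; remove that cell from P, ejecting 3. So w(1) = 3. P is now [].

So w = 3 6 2 4 5 1.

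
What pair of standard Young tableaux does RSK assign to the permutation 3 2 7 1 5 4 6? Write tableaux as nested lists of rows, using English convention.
Insert each entry of the permutation into P by Schensted row insertion, recording in Q the position of each new cell.

Insert 3: appended to row 1. P = [[3]], Q = [[1]].
Insert 2: 2 bumps 3 from row 1; 3 starts row 2. P = [[2], [3]], Q = [[1], [2]].
Insert 7: appended to row 1. P = [[2, 7], [3]], Q = [[1, 3], [2]].
Insert 1: 1 bumps 2 from row 1; 2 bumps 3 from row 2; 3 starts row 3. P = [[1, 7], [2], [3]], Q = [[1, 3], [2], [4]].
Insert 5: 5 bumps 7 from row 1; 7 appends to row 2. P = [[1, 5], [2, 7], [3]], Q = [[1, 3], [2, 5], [4]].
Insert 4: 4 bumps 5 from row 1; 5 bumps 7 from row 2; 7 appends to row 3. P = [[1, 4], [2, 5], [3, 7]], Q = [[1, 3], [2, 5], [4, 6]].
Insert 6: appended to row 1. P = [[1, 4, 6], [2, 5], [3, 7]], Q = [[1, 3, 7], [2, 5], [4, 6]].

So P = [[1, 4, 6], [2, 5], [3, 7]], Q = [[1, 3, 7], [2, 5], [4, 6]].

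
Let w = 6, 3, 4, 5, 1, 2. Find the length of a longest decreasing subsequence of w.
3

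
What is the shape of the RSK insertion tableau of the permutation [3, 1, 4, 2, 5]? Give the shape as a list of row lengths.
RSK row insertion gives P = [[1, 2, 5], [3, 4]], which has shape [3, 2].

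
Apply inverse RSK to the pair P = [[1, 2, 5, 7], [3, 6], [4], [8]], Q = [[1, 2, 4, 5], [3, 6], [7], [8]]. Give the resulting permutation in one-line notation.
Reverse RSK: for i = n, n-1, ..., 1, locate i in Q, remove the corresponding corner cell from P, and reverse-bump its entry up through P; the value ejected from row 1 is w(i).

So w = 1 4 3 6 8 7 5 2.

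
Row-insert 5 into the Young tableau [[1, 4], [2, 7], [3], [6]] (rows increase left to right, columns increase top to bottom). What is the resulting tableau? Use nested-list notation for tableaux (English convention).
5 is larger than every entry of row 1, so it is appended to row 1. The new tableau is [[1, 4, 5], [2, 7], [3], [6]].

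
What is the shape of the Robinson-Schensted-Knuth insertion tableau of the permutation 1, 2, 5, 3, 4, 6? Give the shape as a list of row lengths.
[5, 1]

RSK row insertion gives P = [[1, 2, 3, 4, 6], [5]], which has shape [5, 1].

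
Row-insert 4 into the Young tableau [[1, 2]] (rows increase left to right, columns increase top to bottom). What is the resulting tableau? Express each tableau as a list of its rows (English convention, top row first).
[[1, 2, 4]]

4 is larger than every entry of row 1, so it is appended to row 1. The new tableau is [[1, 2, 4]].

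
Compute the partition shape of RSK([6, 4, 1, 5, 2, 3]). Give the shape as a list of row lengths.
Row-insert each entry into an empty tableau.

After inserting 6: P = [[6]].
After inserting 4: P = [[4], [6]].
After inserting 1: P = [[1], [4], [6]].
After inserting 5: P = [[1, 5], [4], [6]].
After inserting 2: P = [[1, 2], [4, 5], [6]].
After inserting 3: P = [[1, 2, 3], [4, 5], [6]].

The final insertion tableau P = [[1, 2, 3], [4, 5], [6]] has shape [3, 2, 1].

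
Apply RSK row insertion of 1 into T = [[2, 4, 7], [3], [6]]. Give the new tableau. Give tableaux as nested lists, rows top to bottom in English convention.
In row 1, 1 replaces 2 (the leftmost entry greater than 1); 2 is bumped to row 2. In row 2, 2 replaces 3 (the leftmost entry greater than 2); 3 is bumped to row 3. In row 3, 3 replaces 6 (the leftmost entry greater than 3); 6 is bumped to row 4. 6 starts a new row 4. The new tableau is [[1, 4, 7], [2], [3], [6]].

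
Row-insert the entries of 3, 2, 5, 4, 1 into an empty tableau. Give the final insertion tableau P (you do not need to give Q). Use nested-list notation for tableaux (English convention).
Insert 3: appended to row 1. P = [[3]].
Insert 2: 2 bumps 3 from row 1; 3 starts row 2. P = [[2], [3]].
Insert 5: appended to row 1. P = [[2, 5], [3]].
Insert 4: 4 bumps 5 from row 1; 5 appends to row 2. P = [[2, 4], [3, 5]].
Insert 1: 1 bumps 2 from row 1; 2 bumps 3 from row 2; 3 starts row 3. P = [[1, 4], [2, 5], [3]].

So P = [[1, 4], [2, 5], [3]].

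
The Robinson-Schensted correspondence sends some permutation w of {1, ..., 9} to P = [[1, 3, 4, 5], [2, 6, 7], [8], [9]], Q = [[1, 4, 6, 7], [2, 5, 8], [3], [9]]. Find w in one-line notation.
9 2 1 6 3 4 8 7 5

Reverse the RSK construction: for i from n down to 1, find the cell of Q containing i, remove the entry at that cell from P, and reverse-bump it up through P; the value ejected from row 1 is w(i).

Step i=9: Q has 9 at row 4, column 1; remove 9 from row 4 of P and reverse-bump: 9 enters row 3 and ejects 8; 8 enters row 2 and ejects 7; 7 enters row 1 and ejects 5. So w(9) = 5. P is now [[1, 3, 4, 7], [2, 6, 8], [9]].
Step i=8: Q has 8 at row 2, column 3; remove 8 from row 2 of P and reverse-bump: 8 enters row 1 and ejects 7. So w(8) = 7. P is now [[1, 3, 4, 8], [2, 6], [9]].
Step i=7: Q has 7 at row 1, column 4; remove that cell from P, ejecting 8. So w(7) = 8. P is now [[1, 3, 4], [2, 6], [9]].
Step i=6: Q has 6 at row 1, column 3; remove that cell from P, ejecting 4. So w(6) = 4. P is now [[1, 3], [2, 6], [9]].
Step i=5: Q has 5 at row 2, column 2; remove 6 from row 2 of P and reverse-bump: 6 enters row 1 and ejects 3. So w(5) = 3. P is now [[1, 6], [2], [9]].
Step i=4: Q has 4 at row 1, column 2; remove that cell from P, ejecting 6. So w(4) = 6. P is now [[1], [2], [9]].
Step i=3: Q has 3 at row 3, column 1; remove 9 from row 3 of P and reverse-bump: 9 enters row 2 and ejects 2; 2 enters row 1 and ejects 1. So w(3) = 1. P is now [[2], [9]].
Step i=2: Q has 2 at row 2, column 1; remove 9 from row 2 of P and reverse-bump: 9 enters row 1 and ejects 2. So w(2) = 2. P is now [[9]].
Step i=1: Q has 1 at row 1, column 1; remove that cell from P, ejecting 9. So w(1) = 9. P is now [].

So w = 9 2 1 6 3 4 8 7 5.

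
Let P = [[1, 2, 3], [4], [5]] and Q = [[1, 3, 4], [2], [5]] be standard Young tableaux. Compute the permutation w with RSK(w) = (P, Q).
Reverse the RSK construction: for i from n down to 1, find the cell of Q containing i, remove the entry at that cell from P, and reverse-bump it up through P; the value ejected from row 1 is w(i).

Step i=5: Q has 5 at row 3, column 1; remove 5 from row 3 of P and reverse-bump: 5 enters row 2 and ejects 4; 4 enters row 1 and ejects 3. So w(5) = 3. P is now [[1, 2, 4], [5]].
Step i=4: Q has 4 at row 1, column 3; remove that cell from P, ejecting 4. So w(4) = 4. P is now [[1, 2], [5]].
Step i=3: Q has 3 at row 1, column 2; remove that cell from P, ejecting 2. So w(3) = 2. P is now [[1], [5]].
Step i=2: Q has 2 at row 2, column 1; remove 5 from row 2 of P and reverse-bump: 5 enters row 1 and ejects 1. So w(2) = 1. P is now [[5]].
Step i=1: Q has 1 at row 1, column 1; remove that cell from P, ejecting 5. So w(1) = 5. P is now [].

So w = 5 1 2 4 3.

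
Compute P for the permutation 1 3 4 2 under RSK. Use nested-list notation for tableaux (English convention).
Insert 1: appended to row 1. P = [[1]].
Insert 3: appended to row 1. P = [[1, 3]].
Insert 4: appended to row 1. P = [[1, 3, 4]].
Insert 2: 2 bumps 3 from row 1; 3 starts row 2. P = [[1, 2, 4], [3]].

So P = [[1, 2, 4], [3]].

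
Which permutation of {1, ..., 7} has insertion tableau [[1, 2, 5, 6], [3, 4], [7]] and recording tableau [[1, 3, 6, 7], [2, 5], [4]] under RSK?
7 3 4 1 2 5 6

Reverse the RSK construction: for i from n down to 1, find the cell of Q containing i, remove the entry at that cell from P, and reverse-bump it up through P; the value ejected from row 1 is w(i).

Step i=7: Q has 7 at row 1, column 4; remove that cell from P, ejecting 6. So w(7) = 6. P is now [[1, 2, 5], [3, 4], [7]].
Step i=6: Q has 6 at row 1, column 3; remove that cell from P, ejecting 5. So w(6) = 5. P is now [[1, 2], [3, 4], [7]].
Step i=5: Q has 5 at row 2, column 2; remove 4 from row 2 of P and reverse-bump: 4 enters row 1 and ejects 2. So w(5) = 2. P is now [[1, 4], [3], [7]].
Step i=4: Q has 4 at row 3, column 1; remove 7 from row 3 of P and reverse-bump: 7 enters row 2 and ejects 3; 3 enters row 1 and ejects 1. So w(4) = 1. P is now [[3, 4], [7]].
Step i=3: Q has 3 at row 1, column 2; remove that cell from P, ejecting 4. So w(3) = 4. P is now [[3], [7]].
Step i=2: Q has 2 at row 2, column 1; remove 7 from row 2 of P and reverse-bump: 7 enters row 1 and ejects 3. So w(2) = 3. P is now [[7]].
Step i=1: Q has 1 at row 1, column 1; remove that cell from P, ejecting 7. So w(1) = 7. P is now [].

So w = 7 3 4 1 2 5 6.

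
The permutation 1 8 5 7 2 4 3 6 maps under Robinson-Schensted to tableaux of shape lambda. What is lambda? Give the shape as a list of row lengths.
RSK row insertion gives P = [[1, 2, 3, 6], [4, 7], [5], [8]], which has shape [4, 2, 1, 1].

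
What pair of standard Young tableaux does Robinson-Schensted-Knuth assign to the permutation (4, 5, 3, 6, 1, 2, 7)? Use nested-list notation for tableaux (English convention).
Insert each entry of the permutation into P by Schensted row insertion, recording in Q the position of each new cell.

After inserting 4: P = [[4]].
After inserting 5: P = [[4, 5]].
After inserting 3: P = [[3, 5], [4]].
After inserting 6: P = [[3, 5, 6], [4]].
After inserting 1: P = [[1, 5, 6], [3], [4]].
After inserting 2: P = [[1, 2, 6], [3, 5], [4]].
After inserting 7: P = [[1, 2, 6, 7], [3, 5], [4]].

So P = [[1, 2, 6, 7], [3, 5], [4]], Q = [[1, 2, 4, 7], [3, 6], [5]].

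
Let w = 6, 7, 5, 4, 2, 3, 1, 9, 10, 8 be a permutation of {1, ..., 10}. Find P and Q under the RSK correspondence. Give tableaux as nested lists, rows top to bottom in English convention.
P = [[1, 3, 8, 10], [2, 7, 9], [4], [5], [6]], Q = [[1, 2, 8, 9], [3, 6, 10], [4], [5], [7]]

Insert each entry of the permutation into P by Schensted row insertion, recording in Q the position of each new cell.

Insert 6: appended to row 1. P = [[6]].
Insert 7: appended to row 1. P = [[6, 7]].
Insert 5: 5 bumps 6 from row 1; 6 starts row 2. P = [[5, 7], [6]].
Insert 4: 4 bumps 5 from row 1; 5 bumps 6 from row 2; 6 starts row 3. P = [[4, 7], [5], [6]].
Insert 2: 2 bumps 4 from row 1; 4 bumps 5 from row 2; 5 bumps 6 from row 3; 6 starts row 4. P = [[2, 7], [4], [5], [6]].
Insert 3: 3 bumps 7 from row 1; 7 appends to row 2. P = [[2, 3], [4, 7], [5], [6]].
Insert 1: 1 bumps 2 from row 1; 2 bumps 4 from row 2; 4 bumps 5 from row 3; 5 bumps 6 from row 4; 6 starts row 5. P = [[1, 3], [2, 7], [4], [5], [6]].
Insert 9: appended to row 1. P = [[1, 3, 9], [2, 7], [4], [5], [6]].
Insert 10: appended to row 1. P = [[1, 3, 9, 10], [2, 7], [4], [5], [6]].
Insert 8: 8 bumps 9 from row 1; 9 appends to row 2. P = [[1, 3, 8, 10], [2, 7, 9], [4], [5], [6]].

So P = [[1, 3, 8, 10], [2, 7, 9], [4], [5], [6]], Q = [[1, 2, 8, 9], [3, 6, 10], [4], [5], [7]].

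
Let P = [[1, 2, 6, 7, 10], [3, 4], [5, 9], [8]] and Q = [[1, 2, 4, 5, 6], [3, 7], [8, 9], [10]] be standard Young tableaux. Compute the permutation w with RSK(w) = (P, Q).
3 8 5 6 9 10 7 1 4 2

Reverse RSK: for i = n, n-1, ..., 1, locate i in Q, remove the corresponding corner cell from P, and reverse-bump its entry up through P; the value ejected from row 1 is w(i).

So w = 3 8 5 6 9 10 7 1 4 2.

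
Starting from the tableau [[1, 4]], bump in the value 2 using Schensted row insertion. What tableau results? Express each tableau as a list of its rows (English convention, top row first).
[[1, 2], [4]]

In row 1, 2 replaces 4 (the leftmost entry greater than 2); 4 is bumped to row 2. 4 starts a new row 2. The new tableau is [[1, 2], [4]].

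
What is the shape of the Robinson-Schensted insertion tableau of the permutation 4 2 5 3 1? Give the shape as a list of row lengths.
Row-insert each entry into an empty tableau.

After inserting 4: P = [[4]].
After inserting 2: P = [[2], [4]].
After inserting 5: P = [[2, 5], [4]].
After inserting 3: P = [[2, 3], [4, 5]].
After inserting 1: P = [[1, 3], [2, 5], [4]].

The final insertion tableau P = [[1, 3], [2, 5], [4]] has shape [2, 2, 1].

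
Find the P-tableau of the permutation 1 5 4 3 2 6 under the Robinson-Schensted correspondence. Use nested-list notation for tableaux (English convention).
P = [[1, 2, 6], [3], [4], [5]]

Insert 1: appended to row 1. P = [[1]].
Insert 5: appended to row 1. P = [[1, 5]].
Insert 4: 4 bumps 5 from row 1; 5 starts row 2. P = [[1, 4], [5]].
Insert 3: 3 bumps 4 from row 1; 4 bumps 5 from row 2; 5 starts row 3. P = [[1, 3], [4], [5]].
Insert 2: 2 bumps 3 from row 1; 3 bumps 4 from row 2; 4 bumps 5 from row 3; 5 starts row 4. P = [[1, 2], [3], [4], [5]].
Insert 6: appended to row 1. P = [[1, 2, 6], [3], [4], [5]].

So P = [[1, 2, 6], [3], [4], [5]].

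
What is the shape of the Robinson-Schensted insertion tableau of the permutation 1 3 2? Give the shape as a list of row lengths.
RSK row insertion gives P = [[1, 2], [3]], which has shape [2, 1].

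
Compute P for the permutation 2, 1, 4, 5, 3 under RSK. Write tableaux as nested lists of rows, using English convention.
P = [[1, 3, 5], [2, 4]]

Insert 2: appended to row 1. P = [[2]].
Insert 1: 1 bumps 2 from row 1; 2 starts row 2. P = [[1], [2]].
Insert 4: appended to row 1. P = [[1, 4], [2]].
Insert 5: appended to row 1. P = [[1, 4, 5], [2]].
Insert 3: 3 bumps 4 from row 1; 4 appends to row 2. P = [[1, 3, 5], [2, 4]].

So P = [[1, 3, 5], [2, 4]].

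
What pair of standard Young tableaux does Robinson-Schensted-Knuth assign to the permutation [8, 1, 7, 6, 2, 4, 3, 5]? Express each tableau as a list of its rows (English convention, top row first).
Insert each entry of the permutation into P by Schensted row insertion, recording in Q the position of each new cell.

Insert 8: appended to row 1. P = [[8]].
Insert 1: 1 bumps 8 from row 1; 8 starts row 2. P = [[1], [8]].
Insert 7: appended to row 1. P = [[1, 7], [8]].
Insert 6: 6 bumps 7 from row 1; 7 bumps 8 from row 2; 8 starts row 3. P = [[1, 6], [7], [8]].
Insert 2: 2 bumps 6 from row 1; 6 bumps 7 from row 2; 7 bumps 8 from row 3; 8 starts row 4. P = [[1, 2], [6], [7], [8]].
Insert 4: appended to row 1. P = [[1, 2, 4], [6], [7], [8]].
Insert 3: 3 bumps 4 from row 1; 4 bumps 6 from row 2; 6 bumps 7 from row 3; 7 bumps 8 from row 4; 8 starts row 5. P = [[1, 2, 3], [4], [6], [7], [8]].
Insert 5: appended to row 1. P = [[1, 2, 3, 5], [4], [6], [7], [8]].

So P = [[1, 2, 3, 5], [4], [6], [7], [8]], Q = [[1, 3, 6, 8], [2], [4], [5], [7]].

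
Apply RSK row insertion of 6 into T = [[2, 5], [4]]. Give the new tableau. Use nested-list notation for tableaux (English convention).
6 is larger than every entry of row 1, so it is appended to row 1. The new tableau is [[2, 5, 6], [4]].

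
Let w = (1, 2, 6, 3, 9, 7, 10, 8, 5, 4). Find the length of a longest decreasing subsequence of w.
4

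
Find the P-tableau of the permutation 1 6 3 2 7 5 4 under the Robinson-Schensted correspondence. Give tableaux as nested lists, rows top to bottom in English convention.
After inserting 1: P = [[1]].
After inserting 6: P = [[1, 6]].
After inserting 3: P = [[1, 3], [6]].
After inserting 2: P = [[1, 2], [3], [6]].
After inserting 7: P = [[1, 2, 7], [3], [6]].
After inserting 5: P = [[1, 2, 5], [3, 7], [6]].
After inserting 4: P = [[1, 2, 4], [3, 5], [6, 7]].

So P = [[1, 2, 4], [3, 5], [6, 7]].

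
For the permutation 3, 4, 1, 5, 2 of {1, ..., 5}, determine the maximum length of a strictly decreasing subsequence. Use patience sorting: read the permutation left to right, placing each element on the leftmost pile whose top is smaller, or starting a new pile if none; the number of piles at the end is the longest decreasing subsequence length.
3: new pile. tops = [3]
4: onto pile 1 (replacing 3). tops = [4]
1: new pile. tops = [4, 1]
5: onto pile 1 (replacing 4). tops = [5, 1]
2: onto pile 2 (replacing 1). tops = [5, 2]

2 piles, so the longest decreasing subsequence has length 2.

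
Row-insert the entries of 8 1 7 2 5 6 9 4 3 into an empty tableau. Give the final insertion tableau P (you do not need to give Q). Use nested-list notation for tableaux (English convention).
P = [[1, 2, 3, 6, 9], [4], [5], [7], [8]]

After inserting 8: P = [[8]].
After inserting 1: P = [[1], [8]].
After inserting 7: P = [[1, 7], [8]].
After inserting 2: P = [[1, 2], [7], [8]].
After inserting 5: P = [[1, 2, 5], [7], [8]].
After inserting 6: P = [[1, 2, 5, 6], [7], [8]].
After inserting 9: P = [[1, 2, 5, 6, 9], [7], [8]].
After inserting 4: P = [[1, 2, 4, 6, 9], [5], [7], [8]].
After inserting 3: P = [[1, 2, 3, 6, 9], [4], [5], [7], [8]].

So P = [[1, 2, 3, 6, 9], [4], [5], [7], [8]].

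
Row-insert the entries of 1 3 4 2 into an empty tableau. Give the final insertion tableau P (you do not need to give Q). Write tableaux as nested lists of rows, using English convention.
Insert 1: appended to row 1. P = [[1]].
Insert 3: appended to row 1. P = [[1, 3]].
Insert 4: appended to row 1. P = [[1, 3, 4]].
Insert 2: 2 bumps 3 from row 1; 3 starts row 2. P = [[1, 2, 4], [3]].

So P = [[1, 2, 4], [3]].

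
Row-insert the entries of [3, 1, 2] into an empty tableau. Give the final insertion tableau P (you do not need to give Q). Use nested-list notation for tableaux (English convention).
Insert 3: appended to row 1. P = [[3]].
Insert 1: 1 bumps 3 from row 1; 3 starts row 2. P = [[1], [3]].
Insert 2: appended to row 1. P = [[1, 2], [3]].

So P = [[1, 2], [3]].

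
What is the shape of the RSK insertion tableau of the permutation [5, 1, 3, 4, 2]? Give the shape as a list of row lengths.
[3, 1, 1]

Row-insert each entry into an empty tableau.

After inserting 5: P = [[5]].
After inserting 1: P = [[1], [5]].
After inserting 3: P = [[1, 3], [5]].
After inserting 4: P = [[1, 3, 4], [5]].
After inserting 2: P = [[1, 2, 4], [3], [5]].

The final insertion tableau P = [[1, 2, 4], [3], [5]] has shape [3, 1, 1].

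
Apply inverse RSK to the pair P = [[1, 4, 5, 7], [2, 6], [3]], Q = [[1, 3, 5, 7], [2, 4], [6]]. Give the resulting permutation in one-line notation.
Reverse the RSK construction: for i from n down to 1, find the cell of Q containing i, remove the entry at that cell from P, and reverse-bump it up through P; the value ejected from row 1 is w(i).

Step i=7: Q has 7 at row 1, column 4; remove that cell from P, ejecting 7. So w(7) = 7. P is now [[1, 4, 5], [2, 6], [3]].
Step i=6: Q has 6 at row 3, column 1; remove 3 from row 3 of P and reverse-bump: 3 enters row 2 and ejects 2; 2 enters row 1 and ejects 1. So w(6) = 1. P is now [[2, 4, 5], [3, 6]].
Step i=5: Q has 5 at row 1, column 3; remove that cell from P, ejecting 5. So w(5) = 5. P is now [[2, 4], [3, 6]].
Step i=4: Q has 4 at row 2, column 2; remove 6 from row 2 of P and reverse-bump: 6 enters row 1 and ejects 4. So w(4) = 4. P is now [[2, 6], [3]].
Step i=3: Q has 3 at row 1, column 2; remove that cell from P, ejecting 6. So w(3) = 6. P is now [[2], [3]].
Step i=2: Q has 2 at row 2, column 1; remove 3 from row 2 of P and reverse-bump: 3 enters row 1 and ejects 2. So w(2) = 2. P is now [[3]].
Step i=1: Q has 1 at row 1, column 1; remove that cell from P, ejecting 3. So w(1) = 3. P is now [].

So w = 3 2 6 4 5 1 7.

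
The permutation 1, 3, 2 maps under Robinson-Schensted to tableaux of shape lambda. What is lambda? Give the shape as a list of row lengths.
RSK row insertion gives P = [[1, 2], [3]], which has shape [2, 1].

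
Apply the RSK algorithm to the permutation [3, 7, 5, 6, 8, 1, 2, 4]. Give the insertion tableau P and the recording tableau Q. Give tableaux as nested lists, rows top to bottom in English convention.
P = [[1, 2, 4, 8], [3, 5, 6], [7]], Q = [[1, 2, 4, 5], [3, 7, 8], [6]]

Insert each entry of the permutation into P by Schensted row insertion, recording in Q the position of each new cell.

Insert 3: appended to row 1. P = [[3]].
Insert 7: appended to row 1. P = [[3, 7]].
Insert 5: 5 bumps 7 from row 1; 7 starts row 2. P = [[3, 5], [7]].
Insert 6: appended to row 1. P = [[3, 5, 6], [7]].
Insert 8: appended to row 1. P = [[3, 5, 6, 8], [7]].
Insert 1: 1 bumps 3 from row 1; 3 bumps 7 from row 2; 7 starts row 3. P = [[1, 5, 6, 8], [3], [7]].
Insert 2: 2 bumps 5 from row 1; 5 appends to row 2. P = [[1, 2, 6, 8], [3, 5], [7]].
Insert 4: 4 bumps 6 from row 1; 6 appends to row 2. P = [[1, 2, 4, 8], [3, 5, 6], [7]].

So P = [[1, 2, 4, 8], [3, 5, 6], [7]], Q = [[1, 2, 4, 5], [3, 7, 8], [6]].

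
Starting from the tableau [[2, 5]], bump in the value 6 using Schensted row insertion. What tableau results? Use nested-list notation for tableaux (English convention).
6 is larger than every entry of row 1, so it is appended to row 1. The new tableau is [[2, 5, 6]].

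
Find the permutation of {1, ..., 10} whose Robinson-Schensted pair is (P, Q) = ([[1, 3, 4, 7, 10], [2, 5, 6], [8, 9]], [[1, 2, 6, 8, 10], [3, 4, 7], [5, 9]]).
Reverse the RSK construction: for i from n down to 1, find the cell of Q containing i, remove the entry at that cell from P, and reverse-bump it up through P; the value ejected from row 1 is w(i).

Step i=10: Q has 10 at row 1, column 5; remove that cell from P, ejecting 10. So w(10) = 10. P is now [[1, 3, 4, 7], [2, 5, 6], [8, 9]].
Step i=9: Q has 9 at row 3, column 2; remove 9 from row 3 of P and reverse-bump: 9 enters row 2 and ejects 6; 6 enters row 1 and ejects 4. So w(9) = 4. P is now [[1, 3, 6, 7], [2, 5, 9], [8]].
Step i=8: Q has 8 at row 1, column 4; remove that cell from P, ejecting 7. So w(8) = 7. P is now [[1, 3, 6], [2, 5, 9], [8]].
Step i=7: Q has 7 at row 2, column 3; remove 9 from row 2 of P and reverse-bump: 9 enters row 1 and ejects 6. So w(7) = 6. P is now [[1, 3, 9], [2, 5], [8]].
Step i=6: Q has 6 at row 1, column 3; remove that cell from P, ejecting 9. So w(6) = 9. P is now [[1, 3], [2, 5], [8]].
Step i=5: Q has 5 at row 3, column 1; remove 8 from row 3 of P and reverse-bump: 8 enters row 2 and ejects 5; 5 enters row 1 and ejects 3. So w(5) = 3. P is now [[1, 5], [2, 8]].
Step i=4: Q has 4 at row 2, column 2; remove 8 from row 2 of P and reverse-bump: 8 enters row 1 and ejects 5. So w(4) = 5. P is now [[1, 8], [2]].
Step i=3: Q has 3 at row 2, column 1; remove 2 from row 2 of P and reverse-bump: 2 enters row 1 and ejects 1. So w(3) = 1. P is now [[2, 8]].
Step i=2: Q has 2 at row 1, column 2; remove that cell from P, ejecting 8. So w(2) = 8. P is now [[2]].
Step i=1: Q has 1 at row 1, column 1; remove that cell from P, ejecting 2. So w(1) = 2. P is now [].

So w = 2 8 1 5 3 9 6 7 4 10.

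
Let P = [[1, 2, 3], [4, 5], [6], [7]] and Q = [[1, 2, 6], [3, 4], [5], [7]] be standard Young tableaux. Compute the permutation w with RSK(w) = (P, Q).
4 7 1 6 2 5 3

Reverse the RSK construction: for i from n down to 1, find the cell of Q containing i, remove the entry at that cell from P, and reverse-bump it up through P; the value ejected from row 1 is w(i).

Step i=7: Q has 7 at row 4, column 1; remove 7 from row 4 of P and reverse-bump: 7 enters row 3 and ejects 6; 6 enters row 2 and ejects 5; 5 enters row 1 and ejects 3. So w(7) = 3. P is now [[1, 2, 5], [4, 6], [7]].
Step i=6: Q has 6 at row 1, column 3; remove that cell from P, ejecting 5. So w(6) = 5. P is now [[1, 2], [4, 6], [7]].
Step i=5: Q has 5 at row 3, column 1; remove 7 from row 3 of P and reverse-bump: 7 enters row 2 and ejects 6; 6 enters row 1 and ejects 2. So w(5) = 2. P is now [[1, 6], [4, 7]].
Step i=4: Q has 4 at row 2, column 2; remove 7 from row 2 of P and reverse-bump: 7 enters row 1 and ejects 6. So w(4) = 6. P is now [[1, 7], [4]].
Step i=3: Q has 3 at row 2, column 1; remove 4 from row 2 of P and reverse-bump: 4 enters row 1 and ejects 1. So w(3) = 1. P is now [[4, 7]].
Step i=2: Q has 2 at row 1, column 2; remove that cell from P, ejecting 7. So w(2) = 7. P is now [[4]].
Step i=1: Q has 1 at row 1, column 1; remove that cell from P, ejecting 4. So w(1) = 4. P is now [].

So w = 4 7 1 6 2 5 3.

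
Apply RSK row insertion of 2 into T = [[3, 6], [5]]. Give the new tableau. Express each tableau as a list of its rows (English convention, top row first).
[[2, 6], [3], [5]]

In row 1, 2 replaces 3 (the leftmost entry greater than 2); 3 is bumped to row 2. In row 2, 3 replaces 5 (the leftmost entry greater than 3); 5 is bumped to row 3. 5 starts a new row 3. The new tableau is [[2, 6], [3], [5]].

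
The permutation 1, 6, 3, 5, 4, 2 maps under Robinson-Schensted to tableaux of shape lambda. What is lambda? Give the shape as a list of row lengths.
[3, 1, 1, 1]

Row-insert each entry into an empty tableau.

After inserting 1: P = [[1]].
After inserting 6: P = [[1, 6]].
After inserting 3: P = [[1, 3], [6]].
After inserting 5: P = [[1, 3, 5], [6]].
After inserting 4: P = [[1, 3, 4], [5], [6]].
After inserting 2: P = [[1, 2, 4], [3], [5], [6]].

The final insertion tableau P = [[1, 2, 4], [3], [5], [6]] has shape [3, 1, 1, 1].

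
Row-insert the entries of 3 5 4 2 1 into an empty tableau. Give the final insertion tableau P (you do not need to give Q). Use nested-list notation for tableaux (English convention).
Insert 3: appended to row 1. P = [[3]].
Insert 5: appended to row 1. P = [[3, 5]].
Insert 4: 4 bumps 5 from row 1; 5 starts row 2. P = [[3, 4], [5]].
Insert 2: 2 bumps 3 from row 1; 3 bumps 5 from row 2; 5 starts row 3. P = [[2, 4], [3], [5]].
Insert 1: 1 bumps 2 from row 1; 2 bumps 3 from row 2; 3 bumps 5 from row 3; 5 starts row 4. P = [[1, 4], [2], [3], [5]].

So P = [[1, 4], [2], [3], [5]].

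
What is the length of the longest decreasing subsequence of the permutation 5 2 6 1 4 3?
3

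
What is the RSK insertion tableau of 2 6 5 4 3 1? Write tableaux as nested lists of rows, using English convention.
P = [[1, 3], [2], [4], [5], [6]]

Insert 2: appended to row 1. P = [[2]].
Insert 6: appended to row 1. P = [[2, 6]].
Insert 5: 5 bumps 6 from row 1; 6 starts row 2. P = [[2, 5], [6]].
Insert 4: 4 bumps 5 from row 1; 5 bumps 6 from row 2; 6 starts row 3. P = [[2, 4], [5], [6]].
Insert 3: 3 bumps 4 from row 1; 4 bumps 5 from row 2; 5 bumps 6 from row 3; 6 starts row 4. P = [[2, 3], [4], [5], [6]].
Insert 1: 1 bumps 2 from row 1; 2 bumps 4 from row 2; 4 bumps 5 from row 3; 5 bumps 6 from row 4; 6 starts row 5. P = [[1, 3], [2], [4], [5], [6]].

So P = [[1, 3], [2], [4], [5], [6]].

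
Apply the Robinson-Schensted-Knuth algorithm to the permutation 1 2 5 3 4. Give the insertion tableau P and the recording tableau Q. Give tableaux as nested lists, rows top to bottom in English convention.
P = [[1, 2, 3, 4], [5]], Q = [[1, 2, 3, 5], [4]]

Insert each entry of the permutation into P by Schensted row insertion, recording in Q the position of each new cell.

Insert 1: appended to row 1. P = [[1]].
Insert 2: appended to row 1. P = [[1, 2]].
Insert 5: appended to row 1. P = [[1, 2, 5]].
Insert 3: 3 bumps 5 from row 1; 5 starts row 2. P = [[1, 2, 3], [5]].
Insert 4: appended to row 1. P = [[1, 2, 3, 4], [5]].

So P = [[1, 2, 3, 4], [5]], Q = [[1, 2, 3, 5], [4]].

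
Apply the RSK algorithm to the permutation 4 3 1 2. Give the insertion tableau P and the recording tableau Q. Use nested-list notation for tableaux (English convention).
P = [[1, 2], [3], [4]], Q = [[1, 4], [2], [3]]

Insert each entry of the permutation into P by Schensted row insertion, recording in Q the position of each new cell.

Insert 4: appended to row 1. P = [[4]].
Insert 3: 3 bumps 4 from row 1; 4 starts row 2. P = [[3], [4]].
Insert 1: 1 bumps 3 from row 1; 3 bumps 4 from row 2; 4 starts row 3. P = [[1], [3], [4]].
Insert 2: appended to row 1. P = [[1, 2], [3], [4]].

So P = [[1, 2], [3], [4]], Q = [[1, 4], [2], [3]].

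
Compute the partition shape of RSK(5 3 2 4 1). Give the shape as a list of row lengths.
Row-insert each entry into an empty tableau.

After inserting 5: P = [[5]].
After inserting 3: P = [[3], [5]].
After inserting 2: P = [[2], [3], [5]].
After inserting 4: P = [[2, 4], [3], [5]].
After inserting 1: P = [[1, 4], [2], [3], [5]].

The final insertion tableau P = [[1, 4], [2], [3], [5]] has shape [2, 1, 1, 1].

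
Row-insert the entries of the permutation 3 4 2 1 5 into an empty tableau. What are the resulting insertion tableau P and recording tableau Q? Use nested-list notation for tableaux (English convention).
Insert each entry of the permutation into P by Schensted row insertion, recording in Q the position of each new cell.

After inserting 3: P = [[3]].
After inserting 4: P = [[3, 4]].
After inserting 2: P = [[2, 4], [3]].
After inserting 1: P = [[1, 4], [2], [3]].
After inserting 5: P = [[1, 4, 5], [2], [3]].

So P = [[1, 4, 5], [2], [3]], Q = [[1, 2, 5], [3], [4]].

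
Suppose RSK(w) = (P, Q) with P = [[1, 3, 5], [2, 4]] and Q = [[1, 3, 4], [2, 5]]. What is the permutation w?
2 1 4 5 3

Reverse RSK: for i = n, n-1, ..., 1, locate i in Q, remove the corresponding corner cell from P, and reverse-bump its entry up through P; the value ejected from row 1 is w(i).

So w = 2 1 4 5 3.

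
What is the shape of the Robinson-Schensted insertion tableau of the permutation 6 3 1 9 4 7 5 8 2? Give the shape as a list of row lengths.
[4, 2, 2, 1]

RSK row insertion gives P = [[1, 2, 5, 8], [3, 4], [6, 7], [9]], which has shape [4, 2, 2, 1].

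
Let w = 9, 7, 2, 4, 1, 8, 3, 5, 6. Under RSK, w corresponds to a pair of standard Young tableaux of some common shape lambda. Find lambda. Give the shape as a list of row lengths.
Row-insert each entry into an empty tableau.

After inserting 9: P = [[9]].
After inserting 7: P = [[7], [9]].
After inserting 2: P = [[2], [7], [9]].
After inserting 4: P = [[2, 4], [7], [9]].
After inserting 1: P = [[1, 4], [2], [7], [9]].
After inserting 8: P = [[1, 4, 8], [2], [7], [9]].
After inserting 3: P = [[1, 3, 8], [2, 4], [7], [9]].
After inserting 5: P = [[1, 3, 5], [2, 4, 8], [7], [9]].
After inserting 6: P = [[1, 3, 5, 6], [2, 4, 8], [7], [9]].

The final insertion tableau P = [[1, 3, 5, 6], [2, 4, 8], [7], [9]] has shape [4, 3, 1, 1].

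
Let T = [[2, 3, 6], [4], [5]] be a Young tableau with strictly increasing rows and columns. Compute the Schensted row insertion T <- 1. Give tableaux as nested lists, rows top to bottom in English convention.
In row 1, 1 replaces 2 (the leftmost entry greater than 1); 2 is bumped to row 2. In row 2, 2 replaces 4 (the leftmost entry greater than 2); 4 is bumped to row 3. In row 3, 4 replaces 5 (the leftmost entry greater than 4); 5 is bumped to row 4. 5 starts a new row 4. The new tableau is [[1, 3, 6], [2], [4], [5]].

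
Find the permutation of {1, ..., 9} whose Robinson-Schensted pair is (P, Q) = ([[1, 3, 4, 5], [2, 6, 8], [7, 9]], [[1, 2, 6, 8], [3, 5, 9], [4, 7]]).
7 9 2 1 3 6 4 8 5

Reverse the RSK construction: for i from n down to 1, find the cell of Q containing i, remove the entry at that cell from P, and reverse-bump it up through P; the value ejected from row 1 is w(i).

Step i=9: Q has 9 at row 2, column 3; remove 8 from row 2 of P and reverse-bump: 8 enters row 1 and ejects 5. So w(9) = 5. P is now [[1, 3, 4, 8], [2, 6], [7, 9]].
Step i=8: Q has 8 at row 1, column 4; remove that cell from P, ejecting 8. So w(8) = 8. P is now [[1, 3, 4], [2, 6], [7, 9]].
Step i=7: Q has 7 at row 3, column 2; remove 9 from row 3 of P and reverse-bump: 9 enters row 2 and ejects 6; 6 enters row 1 and ejects 4. So w(7) = 4. P is now [[1, 3, 6], [2, 9], [7]].
Step i=6: Q has 6 at row 1, column 3; remove that cell from P, ejecting 6. So w(6) = 6. P is now [[1, 3], [2, 9], [7]].
Step i=5: Q has 5 at row 2, column 2; remove 9 from row 2 of P and reverse-bump: 9 enters row 1 and ejects 3. So w(5) = 3. P is now [[1, 9], [2], [7]].
Step i=4: Q has 4 at row 3, column 1; remove 7 from row 3 of P and reverse-bump: 7 enters row 2 and ejects 2; 2 enters row 1 and ejects 1. So w(4) = 1. P is now [[2, 9], [7]].
Step i=3: Q has 3 at row 2, column 1; remove 7 from row 2 of P and reverse-bump: 7 enters row 1 and ejects 2. So w(3) = 2. P is now [[7, 9]].
Step i=2: Q has 2 at row 1, column 2; remove that cell from P, ejecting 9. So w(2) = 9. P is now [[7]].
Step i=1: Q has 1 at row 1, column 1; remove that cell from P, ejecting 7. So w(1) = 7. P is now [].

So w = 7 9 2 1 3 6 4 8 5.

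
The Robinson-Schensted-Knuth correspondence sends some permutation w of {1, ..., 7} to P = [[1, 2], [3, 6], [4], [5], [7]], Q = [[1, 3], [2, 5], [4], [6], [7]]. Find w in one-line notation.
7 5 6 1 4 3 2

Reverse the RSK construction: for i from n down to 1, find the cell of Q containing i, remove the entry at that cell from P, and reverse-bump it up through P; the value ejected from row 1 is w(i).

Step i=7: Q has 7 at row 5, column 1; remove 7 from row 5 of P and reverse-bump: 7 enters row 4 and ejects 5; 5 enters row 3 and ejects 4; 4 enters row 2 and ejects 3; 3 enters row 1 and ejects 2. So w(7) = 2. P is now [[1, 3], [4, 6], [5], [7]].
Step i=6: Q has 6 at row 4, column 1; remove 7 from row 4 of P and reverse-bump: 7 enters row 3 and ejects 5; 5 enters row 2 and ejects 4; 4 enters row 1 and ejects 3. So w(6) = 3. P is now [[1, 4], [5, 6], [7]].
Step i=5: Q has 5 at row 2, column 2; remove 6 from row 2 of P and reverse-bump: 6 enters row 1 and ejects 4. So w(5) = 4. P is now [[1, 6], [5], [7]].
Step i=4: Q has 4 at row 3, column 1; remove 7 from row 3 of P and reverse-bump: 7 enters row 2 and ejects 5; 5 enters row 1 and ejects 1. So w(4) = 1. P is now [[5, 6], [7]].
Step i=3: Q has 3 at row 1, column 2; remove that cell from P, ejecting 6. So w(3) = 6. P is now [[5], [7]].
Step i=2: Q has 2 at row 2, column 1; remove 7 from row 2 of P and reverse-bump: 7 enters row 1 and ejects 5. So w(2) = 5. P is now [[7]].
Step i=1: Q has 1 at row 1, column 1; remove that cell from P, ejecting 7. So w(1) = 7. P is now [].

So w = 7 5 6 1 4 3 2.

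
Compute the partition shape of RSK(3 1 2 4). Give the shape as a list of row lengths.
[3, 1]

RSK row insertion gives P = [[1, 2, 4], [3]], which has shape [3, 1].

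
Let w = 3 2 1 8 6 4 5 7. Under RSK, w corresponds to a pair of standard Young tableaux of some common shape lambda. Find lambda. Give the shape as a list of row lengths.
Row-insert each entry into an empty tableau.

After inserting 3: P = [[3]].
After inserting 2: P = [[2], [3]].
After inserting 1: P = [[1], [2], [3]].
After inserting 8: P = [[1, 8], [2], [3]].
After inserting 6: P = [[1, 6], [2, 8], [3]].
After inserting 4: P = [[1, 4], [2, 6], [3, 8]].
After inserting 5: P = [[1, 4, 5], [2, 6], [3, 8]].
After inserting 7: P = [[1, 4, 5, 7], [2, 6], [3, 8]].

The final insertion tableau P = [[1, 4, 5, 7], [2, 6], [3, 8]] has shape [4, 2, 2].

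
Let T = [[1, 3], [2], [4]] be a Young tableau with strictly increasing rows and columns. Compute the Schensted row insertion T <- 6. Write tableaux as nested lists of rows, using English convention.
[[1, 3, 6], [2], [4]]

6 is larger than every entry of row 1, so it is appended to row 1. The new tableau is [[1, 3, 6], [2], [4]].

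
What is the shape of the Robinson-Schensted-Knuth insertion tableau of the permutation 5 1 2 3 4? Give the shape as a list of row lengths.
[4, 1]

RSK row insertion gives P = [[1, 2, 3, 4], [5]], which has shape [4, 1].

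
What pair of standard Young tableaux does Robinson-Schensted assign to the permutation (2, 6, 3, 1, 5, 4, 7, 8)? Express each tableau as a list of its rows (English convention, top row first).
Insert each entry of the permutation into P by Schensted row insertion, recording in Q the position of each new cell.

Insert 2: appended to row 1. P = [[2]], Q = [[1]].
Insert 6: appended to row 1. P = [[2, 6]], Q = [[1, 2]].
Insert 3: 3 bumps 6 from row 1; 6 starts row 2. P = [[2, 3], [6]], Q = [[1, 2], [3]].
Insert 1: 1 bumps 2 from row 1; 2 bumps 6 from row 2; 6 starts row 3. P = [[1, 3], [2], [6]], Q = [[1, 2], [3], [4]].
Insert 5: appended to row 1. P = [[1, 3, 5], [2], [6]], Q = [[1, 2, 5], [3], [4]].
Insert 4: 4 bumps 5 from row 1; 5 appends to row 2. P = [[1, 3, 4], [2, 5], [6]], Q = [[1, 2, 5], [3, 6], [4]].
Insert 7: appended to row 1. P = [[1, 3, 4, 7], [2, 5], [6]], Q = [[1, 2, 5, 7], [3, 6], [4]].
Insert 8: appended to row 1. P = [[1, 3, 4, 7, 8], [2, 5], [6]], Q = [[1, 2, 5, 7, 8], [3, 6], [4]].

So P = [[1, 3, 4, 7, 8], [2, 5], [6]], Q = [[1, 2, 5, 7, 8], [3, 6], [4]].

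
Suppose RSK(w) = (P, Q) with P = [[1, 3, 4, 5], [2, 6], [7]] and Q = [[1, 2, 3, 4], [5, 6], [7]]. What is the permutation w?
Reverse the RSK construction: for i from n down to 1, find the cell of Q containing i, remove the entry at that cell from P, and reverse-bump it up through P; the value ejected from row 1 is w(i).

Step i=7: Q has 7 at row 3, column 1; remove 7 from row 3 of P and reverse-bump: 7 enters row 2 and ejects 6; 6 enters row 1 and ejects 5. So w(7) = 5. P is now [[1, 3, 4, 6], [2, 7]].
Step i=6: Q has 6 at row 2, column 2; remove 7 from row 2 of P and reverse-bump: 7 enters row 1 and ejects 6. So w(6) = 6. P is now [[1, 3, 4, 7], [2]].
Step i=5: Q has 5 at row 2, column 1; remove 2 from row 2 of P and reverse-bump: 2 enters row 1 and ejects 1. So w(5) = 1. P is now [[2, 3, 4, 7]].
Step i=4: Q has 4 at row 1, column 4; remove that cell from P, ejecting 7. So w(4) = 7. P is now [[2, 3, 4]].
Step i=3: Q has 3 at row 1, column 3; remove that cell from P, ejecting 4. So w(3) = 4. P is now [[2, 3]].
Step i=2: Q has 2 at row 1, column 2; remove that cell from P, ejecting 3. So w(2) = 3. P is now [[2]].
Step i=1: Q has 1 at row 1, column 1; remove that cell from P, ejecting 2. So w(1) = 2. P is now [].

So w = 2 3 4 7 1 6 5.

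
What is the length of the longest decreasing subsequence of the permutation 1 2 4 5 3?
2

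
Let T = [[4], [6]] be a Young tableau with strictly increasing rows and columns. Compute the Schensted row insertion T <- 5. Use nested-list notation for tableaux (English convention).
5 is larger than every entry of row 1, so it is appended to row 1. The new tableau is [[4, 5], [6]].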